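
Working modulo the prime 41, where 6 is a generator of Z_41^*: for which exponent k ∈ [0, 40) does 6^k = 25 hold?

4

Successive powers of 6 modulo 41:
  6^0=1  6^1=6  6^2=36  6^3=11  6^4=25
So 6^4 ≡ 25 (mod 41), giving k = 4.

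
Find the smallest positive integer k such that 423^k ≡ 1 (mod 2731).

The order of 423 must divide p − 1 = 2730 = 2 · 3 · 5 · 7 · 13.
Divisors: 1, 2, 3, 5, 6, 7, 10, 13, 14, 15, 21, 26, 30, 35, 39, 42, 65, 70, 78, 91, 105, 130, 182, 195, 210, 273, 390, 455, 546, 910, 1365, 2730.
Check each in increasing order: 423^1 ≡ 423;  423^2 ≡ 1414;  423^3 ≡ 33;  423^5 ≡ 235;  423^6 ≡ 1089;  423^7 ≡ 1839;  423^10 ≡ 605;  423^13 ≡ 848;  423^14 ≡ 943;  423^15 ≡ 163;  423^21 ≡ 2723;  423^26 ≡ 851;  423^30 ≡ 1990;  423^35 ≡ 649;  423^39 ≡ 664;  423^42 ≡ 64;  423^65 ≡ 2478;  423^70 ≡ 627;  423^78 ≡ 1205;  423^91 ≡ 446;  423^105 ≡ 4;  423^130 ≡ 1196;  423^182 ≡ 2284;  423^195 ≡ 553;  423^210 ≡ 16;  423^273 ≡ 1.
Smallest exponent giving 1 is 273.

273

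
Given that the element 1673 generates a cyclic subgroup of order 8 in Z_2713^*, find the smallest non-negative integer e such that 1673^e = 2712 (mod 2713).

Successive powers of 1673 modulo 2713:
  1673^0=1  1673^1=1673  1673^2=1826  1673^3=60  1673^4=2712
So 1673^4 ≡ 2712 (mod 2713), giving e = 4.

4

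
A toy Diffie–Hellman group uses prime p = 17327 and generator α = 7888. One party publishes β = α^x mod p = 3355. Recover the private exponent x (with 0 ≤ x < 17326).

Baby-step giant-step with m = ceil(sqrt(17326)) = 132.
Baby table (7888^j mod 17327 for j=0..131):
  0:1  1:7888  2:16614  3:7131  4:5886  5:9735  6:13743  7:7072
  8:8323  9:17148  10:8862  11:6338  12:5749  13:3353  14:7462  15:437
  16:16310  17:305  18:14714  19:7786  20:9080  21:10549  22:6258  23:15808
  24:8412  25:8773  26:14713  27:17225  28:9793  29:3418  30:372  31:6073
  32:11996  33:1701  34:6390  35:77  36:931  37:14407  38:11950  39:2720
  40:4534  41:1264  42:7407  43:17099  44:3544  45:6621  46:2870  47:9498
  48:15603  49:2783  50:16322  51:8326  52:6158  53:6723  54:10404  55:6080
  56:15231  57:14037  58:4326  59:6625  60:17095  61:6646  62:9473  63:9000
  64:3281  65:11317  66:17119  67:5361  68:9688  69:6874  70:5929  71:2379
  72:411  73:1819  74:1516  75:2578  76:10693  77:15875  78:17098  79:12983
  80:7334  81:13066  82:3612  83:5868  84:6367  85:9250  86:3  87:6337
  88:15188  89:4066  90:331  91:11878  92:6575  93:3889  94:7642  95:16790
  96:9259  97:1687  98:17247  99:10059  100:5059  101:1311  102:14276  103:915
  104:9488  105:6031  106:9913  107:14320  108:1447  109:12770  110:7909  111:8992
  112:9485  113:17021  114:12052  115:10254  116:1116  117:892  118:1334  119:5103
  120:1843  121:231  122:2793  123:8567  124:1196  125:8160  126:13602  127:3792
  128:4894  129:16643  130:10632  131:2536
Giant step factor: 7888^(-132) ≡ 2429 (mod 17327).
Scan 3355·2429^i mod 17327 for i = 0, 1, …:
  i=0: 3355   i=1: 5605   i=2: 12850   i=3: 6723
Match at i=3, j=53: x = 3·132 + 53 = 449.

449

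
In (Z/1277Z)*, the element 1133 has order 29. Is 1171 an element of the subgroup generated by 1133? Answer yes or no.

no

1171 ∈ ⟨1133⟩ iff 1171^29 ≡ 1 (mod 1277), since |⟨1133⟩| = 29.
1171^29 mod 1277 = 404.
Since 404 ≠ 1, 1171 does not lie in the subgroup.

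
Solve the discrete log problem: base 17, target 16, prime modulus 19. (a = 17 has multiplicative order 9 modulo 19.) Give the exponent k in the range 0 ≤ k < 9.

4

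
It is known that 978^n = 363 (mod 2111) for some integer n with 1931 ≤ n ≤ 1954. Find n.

1944

Compute 978^1931 mod 2111 = 626, then multiply by 978 repeatedly:
  978^1931=626  978^1932=38  978^1933=1277  978^1934=1305  978^1935=1246
  978^1936=541  978^1937=1348  978^1938=1080  978^1939=740  978^1940=1758
  978^1941=970  978^1942=821  978^1943=758  978^1944=363
Found 363 at exponent 1944.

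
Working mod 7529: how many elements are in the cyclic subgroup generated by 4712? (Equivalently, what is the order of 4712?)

The order of 4712 must divide p − 1 = 7528 = 2^3 · 941.
Divisors: 1, 2, 4, 8, 941, 1882, 3764, 7528.
Check each in increasing order: 4712^1 ≡ 4712;  4712^2 ≡ 7452;  4712^4 ≡ 5929;  4712^8 ≡ 140;  4712^941 ≡ 1315;  4712^1882 ≡ 5084;  4712^3764 ≡ 7528;  4712^7528 ≡ 1.
Smallest exponent giving 1 is 7528.

7528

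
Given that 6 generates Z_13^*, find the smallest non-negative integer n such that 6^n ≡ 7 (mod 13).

Successive powers of 6 modulo 13:
  6^0=1  6^1=6  6^2=10  6^3=8  6^4=9  6^5=2
  6^6=12  6^7=7
So 6^7 ≡ 7 (mod 13), giving n = 7.

7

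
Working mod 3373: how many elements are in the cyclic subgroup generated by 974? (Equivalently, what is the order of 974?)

281

The order of 974 must divide p − 1 = 3372 = 2^2 · 3 · 281.
Divisors: 1, 2, 3, 4, 6, 12, 281, 562, 843, 1124, 1686, 3372.
Check each in increasing order: 974^1 ≡ 974;  974^2 ≡ 863;  974^3 ≡ 685;  974^4 ≡ 2709;  974^6 ≡ 378;  974^12 ≡ 1218;  974^281 ≡ 1.
Smallest exponent giving 1 is 281.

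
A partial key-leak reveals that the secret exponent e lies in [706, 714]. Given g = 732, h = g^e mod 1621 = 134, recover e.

714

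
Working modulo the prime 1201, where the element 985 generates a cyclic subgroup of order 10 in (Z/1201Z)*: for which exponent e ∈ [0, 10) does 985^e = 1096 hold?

3

Successive powers of 985 modulo 1201:
  985^0=1  985^1=985  985^2=1018  985^3=1096
So 985^3 ≡ 1096 (mod 1201), giving e = 3.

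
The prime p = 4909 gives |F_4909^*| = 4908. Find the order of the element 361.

The order of 361 must divide p − 1 = 4908 = 2^2 · 3 · 409.
Divisors: 1, 2, 3, 4, 6, 12, 409, 818, 1227, 1636, 2454, 4908.
Check each in increasing order: 361^1 ≡ 361;  361^2 ≡ 2687;  361^3 ≡ 2934;  361^4 ≡ 3739;  361^6 ≡ 2879;  361^12 ≡ 2249;  361^409 ≡ 4335;  361^818 ≡ 573;  361^1227 ≡ 1.
Smallest exponent giving 1 is 1227.

1227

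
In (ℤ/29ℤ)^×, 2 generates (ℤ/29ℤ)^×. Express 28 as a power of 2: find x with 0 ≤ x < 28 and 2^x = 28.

Successive powers of 2 modulo 29:
  2^0=1  2^1=2  2^2=4  2^3=8  2^4=16  2^5=3
  2^6=6  2^7=12  2^8=24  2^9=19  2^10=9  2^11=18
  2^12=7  2^13=14  2^14=28
So 2^14 ≡ 28 (mod 29), giving x = 14.

14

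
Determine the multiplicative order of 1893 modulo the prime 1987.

993

The order of 1893 must divide p − 1 = 1986 = 2 · 3 · 331.
Divisors: 1, 2, 3, 6, 331, 662, 993, 1986.
Check each in increasing order: 1893^1 ≡ 1893;  1893^2 ≡ 888;  1893^3 ≡ 1969;  1893^6 ≡ 324;  1893^331 ≡ 1339;  1893^662 ≡ 647;  1893^993 ≡ 1.
Smallest exponent giving 1 is 993.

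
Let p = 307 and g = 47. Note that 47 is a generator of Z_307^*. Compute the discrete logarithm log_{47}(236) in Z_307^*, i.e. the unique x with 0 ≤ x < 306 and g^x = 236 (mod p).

97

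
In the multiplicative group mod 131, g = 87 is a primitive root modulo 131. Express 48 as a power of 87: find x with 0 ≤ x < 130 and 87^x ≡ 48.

Baby-step giant-step with m = ceil(sqrt(130)) = 12.
Baby table (87^j mod 131 for j=0..11):
  0:1  1:87  2:102  3:97  4:55  5:69  6:108  7:95
  8:12  9:127  10:45  11:116
Giant step factor: 87^(-12) ≡ 105 (mod 131).
Scan 48·105^i mod 131 for i = 0, 1, …:
  i=0: 48   i=1: 62   i=2: 91   i=3: 123
  i=4: 77   i=5: 94   i=6: 45
Match at i=6, j=10: x = 6·12 + 10 = 82.

82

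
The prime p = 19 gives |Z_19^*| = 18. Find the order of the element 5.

9

The order of 5 must divide p − 1 = 18 = 2 · 3^2.
Divisors: 1, 2, 3, 6, 9, 18.
Check each in increasing order: 5^1 ≡ 5;  5^2 ≡ 6;  5^3 ≡ 11;  5^6 ≡ 7;  5^9 ≡ 1.
Smallest exponent giving 1 is 9.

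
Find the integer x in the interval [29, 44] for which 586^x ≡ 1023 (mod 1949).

39

Compute 586^29 mod 1949 = 1189, then multiply by 586 repeatedly:
  586^29=1189  586^30=961  586^31=1834  586^32=825  586^33=98
  586^34=907  586^35=1374  586^36=227  586^37=490  586^38=637
  586^39=1023
Found 1023 at exponent 39.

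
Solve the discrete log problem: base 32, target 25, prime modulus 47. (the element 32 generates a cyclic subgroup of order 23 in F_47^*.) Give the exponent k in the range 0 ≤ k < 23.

22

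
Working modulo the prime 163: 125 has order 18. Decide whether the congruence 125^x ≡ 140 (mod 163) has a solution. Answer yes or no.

yes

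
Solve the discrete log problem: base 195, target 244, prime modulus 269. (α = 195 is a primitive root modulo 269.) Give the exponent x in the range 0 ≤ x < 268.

146

Baby-step giant-step with m = ceil(sqrt(268)) = 17.
Baby table (195^j mod 269 for j=0..16):
  0:1  1:195  2:96  3:159  4:70  5:200  6:264  7:101
  8:58  9:12  10:188  11:76  12:25  13:33  14:248  15:209
  16:136
Giant step factor: 195^(-17) ≡ 63 (mod 269).
Scan 244·63^i mod 269 for i = 0, 1, …:
  i=0: 244   i=1: 39   i=2: 36   i=3: 116
  i=4: 45   i=5: 145   i=6: 258   i=7: 114
  i=8: 188
Match at i=8, j=10: x = 8·17 + 10 = 146.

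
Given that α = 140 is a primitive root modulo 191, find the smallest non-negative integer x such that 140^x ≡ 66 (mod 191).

Baby-step giant-step with m = ceil(sqrt(190)) = 14.
Baby table (140^j mod 191 for j=0..13):
  0:1  1:140  2:118  3:94  4:172  5:14  6:50  7:124
  8:170  9:116  10:5  11:127  12:17  13:88
Giant step factor: 140^(-14) ≡ 2 (mod 191).
Scan 66·2^i mod 191 for i = 0, 1, …:
  i=0: 66   i=1: 132   i=2: 73   i=3: 146
  i=4: 101   i=5: 11   i=6: 22   i=7: 44
  i=8: 88
Match at i=8, j=13: x = 8·14 + 13 = 125.

125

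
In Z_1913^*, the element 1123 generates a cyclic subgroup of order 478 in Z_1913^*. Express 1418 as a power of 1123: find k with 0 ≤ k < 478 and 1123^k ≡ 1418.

Baby-step giant-step with m = ceil(sqrt(478)) = 22.
Baby table (1123^j mod 1913 for j=0..21):
  0:1  1:1123  2:462  3:403  4:1101  5:625  6:1717  7:1800
  8:1272  9:1358  10:373  11:1845  12:156  13:1105  14:1291  15:1652
  16:1499  17:1850  18:32  19:1502  20:1393  21:1418
Giant step factor: 1123^(-22) ≡ 175 (mod 1913).
Scan 1418·175^i mod 1913 for i = 0, 1, …:
  i=0: 1418
Match at i=0, j=21: k = 0·22 + 21 = 21.

21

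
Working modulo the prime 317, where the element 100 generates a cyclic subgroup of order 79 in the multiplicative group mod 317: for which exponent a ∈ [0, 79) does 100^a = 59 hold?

71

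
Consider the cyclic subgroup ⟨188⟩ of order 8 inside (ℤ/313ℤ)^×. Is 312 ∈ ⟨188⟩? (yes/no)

312 ∈ ⟨188⟩ iff 312^8 ≡ 1 (mod 313), since |⟨188⟩| = 8.
312^8 mod 313 = 1.
Since 1 = 1, 312 lies in the subgroup.

yes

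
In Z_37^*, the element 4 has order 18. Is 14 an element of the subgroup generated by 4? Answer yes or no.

no

14 ∈ ⟨4⟩ iff 14^18 ≡ 1 (mod 37), since |⟨4⟩| = 18.
14^18 mod 37 = 36.
Since 36 ≠ 1, 14 does not lie in the subgroup.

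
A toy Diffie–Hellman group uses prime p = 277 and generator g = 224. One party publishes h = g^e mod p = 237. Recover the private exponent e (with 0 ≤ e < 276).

124

Baby-step giant-step with m = ceil(sqrt(276)) = 17.
Baby table (224^j mod 277 for j=0..16):
  0:1  1:224  2:39  3:149  4:136  5:271  6:41  7:43
  8:214  9:15  10:36  11:31  12:19  13:101  14:187  15:61
  16:91
Giant step factor: 224^(-17) ≡ 17 (mod 277).
Scan 237·17^i mod 277 for i = 0, 1, …:
  i=0: 237   i=1: 151   i=2: 74   i=3: 150
  i=4: 57   i=5: 138   i=6: 130   i=7: 271
Match at i=7, j=5: e = 7·17 + 5 = 124.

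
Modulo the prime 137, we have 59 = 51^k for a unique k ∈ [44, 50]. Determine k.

48

Compute 51^44 mod 137 = 49, then multiply by 51 repeatedly:
  51^44=49  51^45=33  51^46=39  51^47=71  51^48=59
Found 59 at exponent 48.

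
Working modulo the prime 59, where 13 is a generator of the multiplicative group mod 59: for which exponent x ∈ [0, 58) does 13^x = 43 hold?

Baby-step giant-step with m = ceil(sqrt(58)) = 8.
Baby table (13^j mod 59 for j=0..7):
  0:1  1:13  2:51  3:14  4:5  5:6  6:19  7:11
Giant step factor: 13^(-8) ≡ 26 (mod 59).
Scan 43·26^i mod 59 for i = 0, 1, …:
  i=0: 43   i=1: 56   i=2: 40   i=3: 37
  i=4: 18   i=5: 55   i=6: 14
Match at i=6, j=3: x = 6·8 + 3 = 51.

51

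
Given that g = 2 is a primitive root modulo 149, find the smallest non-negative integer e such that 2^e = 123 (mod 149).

128

Baby-step giant-step with m = ceil(sqrt(148)) = 13.
Baby table (2^j mod 149 for j=0..12):
  0:1  1:2  2:4  3:8  4:16  5:32  6:64  7:128
  8:107  9:65  10:130  11:111  12:73
Giant step factor: 2^(-13) ≡ 99 (mod 149).
Scan 123·99^i mod 149 for i = 0, 1, …:
  i=0: 123   i=1: 108   i=2: 113   i=3: 12
  i=4: 145   i=5: 51   i=6: 132   i=7: 105
  i=8: 114   i=9: 111
Match at i=9, j=11: e = 9·13 + 11 = 128.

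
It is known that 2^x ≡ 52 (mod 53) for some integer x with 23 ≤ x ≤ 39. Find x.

26

Compute 2^23 mod 53 = 33, then multiply by 2 repeatedly:
  2^23=33  2^24=13  2^25=26  2^26=52
Found 52 at exponent 26.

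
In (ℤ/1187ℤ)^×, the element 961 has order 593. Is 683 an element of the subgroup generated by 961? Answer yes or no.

no

683 ∈ ⟨961⟩ iff 683^593 ≡ 1 (mod 1187), since |⟨961⟩| = 593.
683^593 mod 1187 = 1186.
Since 1186 ≠ 1, 683 does not lie in the subgroup.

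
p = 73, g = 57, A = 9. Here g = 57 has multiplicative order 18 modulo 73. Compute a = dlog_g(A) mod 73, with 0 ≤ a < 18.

15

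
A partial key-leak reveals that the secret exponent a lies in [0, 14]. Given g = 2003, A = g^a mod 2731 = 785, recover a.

11

Compute 2003^0 mod 2731 = 1, then multiply by 2003 repeatedly:
  2003^0=1  2003^1=2003  2003^2=170  2003^3=1866  2003^4=1590
  2003^5=424  2003^6=2662  2003^7=1074  2003^8=1925  2003^9=2334
  2003^10=2261  2003^11=785
Found 785 at exponent 11.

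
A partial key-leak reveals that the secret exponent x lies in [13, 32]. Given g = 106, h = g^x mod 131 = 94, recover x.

28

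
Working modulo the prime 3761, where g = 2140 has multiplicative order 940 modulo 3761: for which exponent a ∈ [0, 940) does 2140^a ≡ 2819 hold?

859

Baby-step giant-step with m = ceil(sqrt(940)) = 31.
Baby table (2140^j mod 3761 for j=0..30):
  0:1  1:2140  2:2463  3:1659  4:3637  5:1671  6:2990  7:1139
  8:332  9:3412  10:1579  11:1682  12:203  13:1905  14:3537  15:2048
  16:1155  17:723  18:1449  19:1796  20:3459  21:612  22:852  23:2956
  24:3599  25:3093  26:3421  27:2034  28:1283  29:90  30:789
Giant step factor: 2140^(-31) ≡ 1396 (mod 3761).
Scan 2819·1396^i mod 3761 for i = 0, 1, …:
  i=0: 2819   i=1: 1318   i=2: 799   i=3: 2148
  i=4: 1091   i=5: 3592   i=6: 1019   i=7: 866
  i=8: 1655   i=9: 1126     …   i=26: 464
  i=27: 852
Match at i=27, j=22: a = 27·31 + 22 = 859.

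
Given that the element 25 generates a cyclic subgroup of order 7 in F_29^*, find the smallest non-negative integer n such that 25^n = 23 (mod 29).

3

Successive powers of 25 modulo 29:
  25^0=1  25^1=25  25^2=16  25^3=23
So 25^3 ≡ 23 (mod 29), giving n = 3.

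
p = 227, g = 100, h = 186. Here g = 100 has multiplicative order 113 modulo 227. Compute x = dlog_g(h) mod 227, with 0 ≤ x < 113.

Baby-step giant-step with m = ceil(sqrt(113)) = 11.
Baby table (100^j mod 227 for j=0..10):
  0:1  1:100  2:12  3:65  4:144  5:99  6:139  7:53
  8:79  9:182  10:40
Giant step factor: 100^(-11) ≡ 161 (mod 227).
Scan 186·161^i mod 227 for i = 0, 1, …:
  i=0: 186   i=1: 209   i=2: 53
Match at i=2, j=7: x = 2·11 + 7 = 29.

29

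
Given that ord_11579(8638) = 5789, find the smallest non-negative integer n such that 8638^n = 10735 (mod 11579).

Baby-step giant-step with m = ceil(sqrt(5789)) = 77.
Baby table (8638^j mod 11579 for j=0..76):
  0:1  1:8638  2:11547  3:1480  4:1024  5:10535  6:1969  7:10250
  8:6466  9:7791  10:1510  11:5426  12:9575  13:53  14:6233  15:9883
  16:8966  17:7956  18:2563  19:146  20:10616  21:6907  22:7658  23:10556
  24:9682  25:9578  26:2809  27:6137  28:2744  29:459  30:4824  31:8470
  32:7738  33:6856  34:7122  35:609  36:3676  37:3670  38:9737  39:9929
  40:1049  41:6484  42:1169  43:934  44:8908  45:4849  46:4419  47:6938
  48:9119  49:9564  50:9246  51:6585  52:5182  53:9281  54:7861  55:4062
  56:3186  57:8964  58:2259  59:2627  60:8765  61:8568  62:8995  63:3720
  64:1635  65:8329  66:5575  67:11368  68:6864  69:6752  70:353  71:3937
  72:283  73:1385  74:2523  75:1996  76:317
Giant step factor: 8638^(-77) ≡ 5033 (mod 11579).
Scan 10735·5033^i mod 11579 for i = 0, 1, …:
  i=0: 10735   i=1: 1641   i=2: 3326   i=3: 8103
  i=4: 1161   i=5: 7497   i=6: 8019   i=7: 6812
  i=8: 10956   i=9: 2350     …   i=60: 6000
  i=61: 11547
Match at i=61, j=2: n = 61·77 + 2 = 4699.

4699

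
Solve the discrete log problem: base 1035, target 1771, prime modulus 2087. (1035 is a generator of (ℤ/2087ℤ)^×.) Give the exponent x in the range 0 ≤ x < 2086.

877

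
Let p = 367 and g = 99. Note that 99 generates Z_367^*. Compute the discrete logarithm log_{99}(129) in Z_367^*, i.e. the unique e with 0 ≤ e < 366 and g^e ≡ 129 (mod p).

Baby-step giant-step with m = ceil(sqrt(366)) = 20.
Baby table (99^j mod 367 for j=0..19):
  0:1  1:99  2:259  3:318  4:287  5:154  6:199  7:250
  8:161  9:158  10:228  11:185  12:332  13:205  14:110  15:247
  16:231  17:115  18:8  19:58
Giant step factor: 99^(-20) ≡ 319 (mod 367).
Scan 129·319^i mod 367 for i = 0, 1, …:
  i=0: 129   i=1: 47   i=2: 313   i=3: 23
  i=4: 364   i=5: 144   i=6: 61   i=7: 8
Match at i=7, j=18: e = 7·20 + 18 = 158.

158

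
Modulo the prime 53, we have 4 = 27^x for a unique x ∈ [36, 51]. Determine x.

50

Compute 27^36 mod 53 = 28, then multiply by 27 repeatedly:
  27^36=28  27^37=14  27^38=7  27^39=30  27^40=15
  27^41=34  27^42=17  27^43=35  27^44=44  27^45=22
  27^46=11  27^47=32  27^48=16  27^49=8  27^50=4
Found 4 at exponent 50.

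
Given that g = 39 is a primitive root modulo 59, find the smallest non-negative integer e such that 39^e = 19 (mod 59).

12

Successive powers of 39 modulo 59:
  39^0=1  39^1=39  39^2=46  39^3=24  39^4=51  39^5=42
  39^6=45  39^7=44  39^8=5  39^9=18  39^10=53  39^11=2
  39^12=19
So 39^12 ≡ 19 (mod 59), giving e = 12.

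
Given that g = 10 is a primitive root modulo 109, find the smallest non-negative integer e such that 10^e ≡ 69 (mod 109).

25

Baby-step giant-step with m = ceil(sqrt(108)) = 11.
Baby table (10^j mod 109 for j=0..10):
  0:1  1:10  2:100  3:19  4:81  5:47  6:34  7:13
  8:21  9:101  10:29
Giant step factor: 10^(-11) ≡ 53 (mod 109).
Scan 69·53^i mod 109 for i = 0, 1, …:
  i=0: 69   i=1: 60   i=2: 19
Match at i=2, j=3: e = 2·11 + 3 = 25.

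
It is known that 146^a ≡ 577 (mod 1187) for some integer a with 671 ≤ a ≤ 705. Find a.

686

Compute 146^671 mod 1187 = 134, then multiply by 146 repeatedly:
  146^671=134  146^672=572  146^673=422  146^674=1075  146^675=266
  146^676=852  146^677=944  146^678=132  146^679=280  146^680=522
  146^681=244  146^682=14  146^683=857  146^684=487  146^685=1069
  146^686=577
Found 577 at exponent 686.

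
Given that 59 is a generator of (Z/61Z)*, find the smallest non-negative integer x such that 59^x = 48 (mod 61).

Successive powers of 59 modulo 61:
  59^0=1  59^1=59  59^2=4  59^3=53  59^4=16  59^5=29
  59^6=3  59^7=55  59^8=12  59^9=37  59^10=48
So 59^10 ≡ 48 (mod 61), giving x = 10.

10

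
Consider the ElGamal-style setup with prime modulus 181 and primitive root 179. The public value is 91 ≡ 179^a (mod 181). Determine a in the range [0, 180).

89

Baby-step giant-step with m = ceil(sqrt(180)) = 14.
Baby table (179^j mod 181 for j=0..13):
  0:1  1:179  2:4  3:173  4:16  5:149  6:64  7:53
  8:75  9:31  10:119  11:124  12:114  13:134
Giant step factor: 179^(-14) ≡ 52 (mod 181).
Scan 91·52^i mod 181 for i = 0, 1, …:
  i=0: 91   i=1: 26   i=2: 85   i=3: 76
  i=4: 151   i=5: 69   i=6: 149
Match at i=6, j=5: a = 6·14 + 5 = 89.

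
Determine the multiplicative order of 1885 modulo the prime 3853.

The order of 1885 must divide p − 1 = 3852 = 2^2 · 3^2 · 107.
Divisors: 1, 2, 3, 4, 6, 9, 12, 18, 36, 107, 214, 321, 428, 642, 963, 1284, 1926, 3852.
Check each in increasing order: 1885^1 ≡ 1885;  1885^2 ≡ 759;  1885^3 ≡ 1252;  1885^4 ≡ 1984;  1885^6 ≡ 3186;  1885^9 ≡ 1017;  1885^12 ≡ 1794;  1885^18 ≡ 1685;  1885^36 ≡ 3417;  1885^107 ≡ 1392;  1885^214 ≡ 3458;  1885^321 ≡ 1139;  1885^428 ≡ 1905;  1885^642 ≡ 2713;  1885^963 ≡ 1.
Smallest exponent giving 1 is 963.

963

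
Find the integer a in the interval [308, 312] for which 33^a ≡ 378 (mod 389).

Compute 33^308 mod 389 = 55, then multiply by 33 repeatedly:
  33^308=55  33^309=259  33^310=378
Found 378 at exponent 310.

310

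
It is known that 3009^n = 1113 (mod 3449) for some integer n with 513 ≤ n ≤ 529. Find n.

514

Compute 3009^513 mod 3449 = 2012, then multiply by 3009 repeatedly:
  3009^513=2012  3009^514=1113
Found 1113 at exponent 514.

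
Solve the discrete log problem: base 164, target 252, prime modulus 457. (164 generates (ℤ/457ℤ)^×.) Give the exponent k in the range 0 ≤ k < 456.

Baby-step giant-step with m = ceil(sqrt(456)) = 22.
Baby table (164^j mod 457 for j=0..21):
  0:1  1:164  2:390  3:437  4:376  5:426  6:400  7:249
  8:163  9:226  10:47  11:396  12:50  13:431  14:306  15:371
  16:63  17:278  18:349  19:111  20:381  21:332
Giant step factor: 164^(-22) ≡ 225 (mod 457).
Scan 252·225^i mod 457 for i = 0, 1, …:
  i=0: 252   i=1: 32   i=2: 345   i=3: 392
  i=4: 456   i=5: 232   i=6: 102   i=7: 100
  i=8: 107   i=9: 311     …   i=13: 84
  i=14: 163
Match at i=14, j=8: k = 14·22 + 8 = 316.

316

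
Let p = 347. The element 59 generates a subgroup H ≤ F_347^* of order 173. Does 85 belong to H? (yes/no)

yes

85 ∈ ⟨59⟩ iff 85^173 ≡ 1 (mod 347), since |⟨59⟩| = 173.
85^173 mod 347 = 1.
Since 1 = 1, 85 lies in the subgroup.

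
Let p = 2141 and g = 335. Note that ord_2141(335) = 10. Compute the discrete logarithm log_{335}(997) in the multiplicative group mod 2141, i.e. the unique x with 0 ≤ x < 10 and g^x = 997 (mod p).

Successive powers of 335 modulo 2141:
  335^0=1  335^1=335  335^2=893  335^3=1556  335^4=997
So 335^4 ≡ 997 (mod 2141), giving x = 4.

4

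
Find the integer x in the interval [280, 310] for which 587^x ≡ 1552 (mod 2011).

305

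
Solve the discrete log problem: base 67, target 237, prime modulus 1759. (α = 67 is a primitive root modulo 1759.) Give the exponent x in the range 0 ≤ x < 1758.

126

Baby-step giant-step with m = ceil(sqrt(1758)) = 42.
Baby table (67^j mod 1759 for j=0..41):
  0:1  1:67  2:971  3:1733  4:17  5:1139  6:676  7:1317
  8:289  9:14  10:938  11:1281  12:1395  13:238  14:115  15:669
  16:848  17:528  18:196  19:819  20:344  21:181  22:1573  23:1610
  24:571  25:1318  26:356  27:985  28:912  29:1298  30:775  31:914
  32:1432  33:958  34:862  35:1466  36:1477  37:455  38:582  39:296
  40:483  41:699
Giant step factor: 67^(-42) ≡ 1170 (mod 1759).
Scan 237·1170^i mod 1759 for i = 0, 1, …:
  i=0: 237   i=1: 1127   i=2: 1099   i=3: 1
Match at i=3, j=0: x = 3·42 + 0 = 126.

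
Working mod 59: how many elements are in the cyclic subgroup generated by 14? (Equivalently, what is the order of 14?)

58

The order of 14 must divide p − 1 = 58 = 2 · 29.
Divisors: 1, 2, 29, 58.
Check each in increasing order: 14^1 ≡ 14;  14^2 ≡ 19;  14^29 ≡ 58;  14^58 ≡ 1.
Smallest exponent giving 1 is 58.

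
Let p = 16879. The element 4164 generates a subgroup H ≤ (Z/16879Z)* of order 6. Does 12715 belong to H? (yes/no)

12715 ∈ ⟨4164⟩ iff 12715^6 ≡ 1 (mod 16879), since |⟨4164⟩| = 6.
12715^6 mod 16879 = 1.
Since 1 = 1, 12715 lies in the subgroup.

yes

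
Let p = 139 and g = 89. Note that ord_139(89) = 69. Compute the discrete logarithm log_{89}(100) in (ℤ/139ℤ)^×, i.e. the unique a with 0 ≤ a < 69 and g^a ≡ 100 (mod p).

3

Baby-step giant-step with m = ceil(sqrt(69)) = 9.
Baby table (89^j mod 139 for j=0..8):
  0:1  1:89  2:137  3:100  4:4  5:78  6:131  7:122
  8:16
Giant step factor: 89^(-9) ≡ 45 (mod 139).
Scan 100·45^i mod 139 for i = 0, 1, …:
  i=0: 100
Match at i=0, j=3: a = 0·9 + 3 = 3.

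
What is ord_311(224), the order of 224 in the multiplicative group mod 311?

31

The order of 224 must divide p − 1 = 310 = 2 · 5 · 31.
Divisors: 1, 2, 5, 10, 31, 62, 155, 310.
Check each in increasing order: 224^1 ≡ 224;  224^2 ≡ 105;  224^5 ≡ 260;  224^10 ≡ 113;  224^31 ≡ 1.
Smallest exponent giving 1 is 31.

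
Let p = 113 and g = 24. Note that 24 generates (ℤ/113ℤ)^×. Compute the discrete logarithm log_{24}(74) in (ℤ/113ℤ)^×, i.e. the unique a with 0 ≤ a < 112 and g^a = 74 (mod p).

Baby-step giant-step with m = ceil(sqrt(112)) = 11.
Baby table (24^j mod 113 for j=0..10):
  0:1  1:24  2:11  3:38  4:8  5:79  6:88  7:78
  8:64  9:67  10:26
Giant step factor: 24^(-11) ≡ 23 (mod 113).
Scan 74·23^i mod 113 for i = 0, 1, …:
  i=0: 74   i=1: 7   i=2: 48   i=3: 87
  i=4: 80   i=5: 32   i=6: 58   i=7: 91
  i=8: 59   i=9: 1
Match at i=9, j=0: a = 9·11 + 0 = 99.

99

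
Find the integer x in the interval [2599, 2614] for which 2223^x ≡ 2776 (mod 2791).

2602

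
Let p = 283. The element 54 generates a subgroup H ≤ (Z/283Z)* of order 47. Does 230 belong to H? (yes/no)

yes

230 ∈ ⟨54⟩ iff 230^47 ≡ 1 (mod 283), since |⟨54⟩| = 47.
230^47 mod 283 = 1.
Since 1 = 1, 230 lies in the subgroup.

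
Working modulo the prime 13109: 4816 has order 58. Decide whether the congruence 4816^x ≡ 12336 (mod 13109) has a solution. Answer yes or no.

no

12336 ∈ ⟨4816⟩ iff 12336^58 ≡ 1 (mod 13109), since |⟨4816⟩| = 58.
12336^58 mod 13109 = 6797.
Since 6797 ≠ 1, 12336 does not lie in the subgroup.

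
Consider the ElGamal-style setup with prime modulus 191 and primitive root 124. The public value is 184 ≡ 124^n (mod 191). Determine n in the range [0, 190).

152

Baby-step giant-step with m = ceil(sqrt(190)) = 14.
Baby table (124^j mod 191 for j=0..13):
  0:1  1:124  2:96  3:62  4:48  5:31  6:24  7:111
  8:12  9:151  10:6  11:171  12:3  13:181
Giant step factor: 124^(-14) ≡ 128 (mod 191).
Scan 184·128^i mod 191 for i = 0, 1, …:
  i=0: 184   i=1: 59   i=2: 103   i=3: 5
  i=4: 67   i=5: 172   i=6: 51   i=7: 34
  i=8: 150   i=9: 100   i=10: 3
Match at i=10, j=12: n = 10·14 + 12 = 152.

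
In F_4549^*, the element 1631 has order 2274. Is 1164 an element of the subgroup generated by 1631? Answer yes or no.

1164 ∈ ⟨1631⟩ iff 1164^2274 ≡ 1 (mod 4549), since |⟨1631⟩| = 2274.
1164^2274 mod 4549 = 4548.
Since 4548 ≠ 1, 1164 does not lie in the subgroup.

no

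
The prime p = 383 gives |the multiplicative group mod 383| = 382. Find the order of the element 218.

382

The order of 218 must divide p − 1 = 382 = 2 · 191.
Divisors: 1, 2, 191, 382.
Check each in increasing order: 218^1 ≡ 218;  218^2 ≡ 32;  218^191 ≡ 382;  218^382 ≡ 1.
Smallest exponent giving 1 is 382.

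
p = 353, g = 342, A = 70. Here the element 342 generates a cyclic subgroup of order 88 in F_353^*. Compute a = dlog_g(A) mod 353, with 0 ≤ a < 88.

Baby-step giant-step with m = ceil(sqrt(88)) = 10.
Baby table (342^j mod 353 for j=0..9):
  0:1  1:342  2:121  3:81  4:168  5:270  6:207  7:194
  8:337  9:176
Giant step factor: 342^(-10) ≡ 289 (mod 353).
Scan 70·289^i mod 353 for i = 0, 1, …:
  i=0: 70   i=1: 109   i=2: 84   i=3: 272
  i=4: 242   i=5: 44   i=6: 8   i=7: 194
Match at i=7, j=7: a = 7·10 + 7 = 77.

77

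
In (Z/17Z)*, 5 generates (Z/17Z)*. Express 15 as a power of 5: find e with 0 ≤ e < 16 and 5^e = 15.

Successive powers of 5 modulo 17:
  5^0=1  5^1=5  5^2=8  5^3=6  5^4=13  5^5=14
  5^6=2  5^7=10  5^8=16  5^9=12  5^10=9  5^11=11
  5^12=4  5^13=3  5^14=15
So 5^14 ≡ 15 (mod 17), giving e = 14.

14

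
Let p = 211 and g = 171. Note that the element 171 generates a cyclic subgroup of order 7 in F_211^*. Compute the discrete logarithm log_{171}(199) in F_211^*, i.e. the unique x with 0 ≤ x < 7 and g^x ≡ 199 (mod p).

5

Successive powers of 171 modulo 211:
  171^0=1  171^1=171  171^2=123  171^3=144  171^4=148  171^5=199
So 171^5 ≡ 199 (mod 211), giving x = 5.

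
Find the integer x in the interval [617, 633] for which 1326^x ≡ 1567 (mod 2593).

Compute 1326^617 mod 2593 = 1034, then multiply by 1326 repeatedly:
  1326^617=1034  1326^618=1980  1326^619=1364  1326^620=1343  1326^621=2020
  1326^622=2544  1326^623=2444  1326^624=2087  1326^625=631  1326^626=1760
  1326^627=60  1326^628=1770  1326^629=355  1326^630=1397  1326^631=1020
  1326^632=1567
Found 1567 at exponent 632.

632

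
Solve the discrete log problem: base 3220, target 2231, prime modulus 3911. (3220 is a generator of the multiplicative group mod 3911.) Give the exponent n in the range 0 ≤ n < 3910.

Baby-step giant-step with m = ceil(sqrt(3910)) = 63.
Baby table (3220^j mod 3911 for j=0..62):
  0:1  1:3220  2:339  3:411  4:1502  5:2444  6:748  7:3295
  8:3268  9:2370  10:1039  11:1675  12:231  13:730  14:89  15:1077
  16:2794  17:1380  18:704  19:2411  20:85  21:3841  22:1438  23:3647
  24:2518  25:457  26:1004  27:2394  28:99  29:1989  30:2273  31:1579
  32:80  33:3385  34:3654  35:1592  36:2830  37:3881  38:1175  39:1563
  40:3314  41:1872  42:989  43:1026  44:2836  45:3646  46:3209  47:118
  48:593  49:892  50:1566  51:1241  52:2889  53:2222  54:1621  55:2346
  56:1979  57:1361  58:2100  59:3792  60:98  61:2680  62:1934
Giant step factor: 3220^(-63) ≡ 2066 (mod 3911).
Scan 2231·2066^i mod 3911 for i = 0, 1, …:
  i=0: 2231   i=1: 2088   i=2: 3886   i=3: 3104
  i=4: 2735   i=5: 3026   i=6: 1938   i=7: 2955
  i=8: 3870   i=9: 1336     …   i=58: 1142
  i=59: 1039
Match at i=59, j=10: n = 59·63 + 10 = 3727.

3727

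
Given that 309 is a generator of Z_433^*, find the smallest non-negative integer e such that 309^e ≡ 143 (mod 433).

116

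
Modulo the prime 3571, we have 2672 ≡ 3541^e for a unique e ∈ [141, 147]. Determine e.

147

Compute 3541^141 mod 3571 = 2350, then multiply by 3541 repeatedly:
  3541^141=2350  3541^142=920  3541^143=968  3541^144=3099  3541^145=3447
  3541^146=149  3541^147=2672
Found 2672 at exponent 147.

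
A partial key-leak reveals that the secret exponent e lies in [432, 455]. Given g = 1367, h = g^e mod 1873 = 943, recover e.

Compute 1367^432 mod 1873 = 300, then multiply by 1367 repeatedly:
  1367^432=300  1367^433=1786  1367^434=943
Found 943 at exponent 434.

434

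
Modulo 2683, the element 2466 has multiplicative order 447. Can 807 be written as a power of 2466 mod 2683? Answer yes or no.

no

807 ∈ ⟨2466⟩ iff 807^447 ≡ 1 (mod 2683), since |⟨2466⟩| = 447.
807^447 mod 2683 = 636.
Since 636 ≠ 1, 807 does not lie in the subgroup.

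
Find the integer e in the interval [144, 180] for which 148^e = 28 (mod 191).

Compute 148^144 mod 191 = 54, then multiply by 148 repeatedly:
  148^144=54  148^145=161  148^146=144  148^147=111  148^148=2
  148^149=105  148^150=69  148^151=89  148^152=184  148^153=110
  148^154=45  148^155=166  148^156=120  148^157=188  148^158=129
  148^159=183  148^160=153  148^161=106  148^162=26  148^163=28
Found 28 at exponent 163.

163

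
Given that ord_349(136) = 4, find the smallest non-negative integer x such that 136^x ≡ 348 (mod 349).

2

Successive powers of 136 modulo 349:
  136^0=1  136^1=136  136^2=348
So 136^2 ≡ 348 (mod 349), giving x = 2.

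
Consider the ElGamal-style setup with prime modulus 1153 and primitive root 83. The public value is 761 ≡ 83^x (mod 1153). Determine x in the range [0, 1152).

18

Baby-step giant-step with m = ceil(sqrt(1152)) = 34.
Baby table (83^j mod 1153 for j=0..33):
  0:1  1:83  2:1124  3:1052  4:841  5:623  6:977  7:381
  8:492  9:481  10:721  11:1040  12:998  13:971  14:1036  15:666
  16:1087  17:287  18:761  19:901  20:991  21:390  22:86  23:220
  24:965  25:538  26:840  27:540  28:1006  29:482  30:804  31:1011
  32:897  33:659
Giant step factor: 83^(-34) ≡ 139 (mod 1153).
Scan 761·139^i mod 1153 for i = 0, 1, …:
  i=0: 761
Match at i=0, j=18: x = 0·34 + 18 = 18.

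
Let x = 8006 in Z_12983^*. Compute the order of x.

12982

The order of 8006 must divide p − 1 = 12982 = 2 · 6491.
Divisors: 1, 2, 6491, 12982.
Check each in increasing order: 8006^1 ≡ 8006;  8006^2 ≡ 11948;  8006^6491 ≡ 12982;  8006^12982 ≡ 1.
Smallest exponent giving 1 is 12982.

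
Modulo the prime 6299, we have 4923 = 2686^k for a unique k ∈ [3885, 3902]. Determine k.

3885

Compute 2686^3885 mod 6299 = 4923, then multiply by 2686 repeatedly:
  2686^3885=4923
Found 4923 at exponent 3885.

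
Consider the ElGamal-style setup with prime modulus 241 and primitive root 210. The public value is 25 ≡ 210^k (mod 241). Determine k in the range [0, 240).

Baby-step giant-step with m = ceil(sqrt(240)) = 16.
Baby table (210^j mod 241 for j=0..15):
  0:1  1:210  2:238  3:93  4:9  5:203  6:214  7:114
  8:81  9:140  10:239  11:62  12:6  13:55  14:223  15:76
Giant step factor: 210^(-16) ≡ 183 (mod 241).
Scan 25·183^i mod 241 for i = 0, 1, …:
  i=0: 25   i=1: 237   i=2: 232   i=3: 40
  i=4: 90   i=5: 82   i=6: 64   i=7: 144
  i=8: 83   i=9: 6
Match at i=9, j=12: k = 9·16 + 12 = 156.

156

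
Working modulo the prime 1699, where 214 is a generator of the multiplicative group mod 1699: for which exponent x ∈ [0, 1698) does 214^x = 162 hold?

115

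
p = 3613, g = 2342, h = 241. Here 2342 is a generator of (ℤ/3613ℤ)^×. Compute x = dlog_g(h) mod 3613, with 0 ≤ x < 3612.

Baby-step giant-step with m = ceil(sqrt(3612)) = 61.
Baby table (2342^j mod 3613 for j=0..60):
  0:1  1:2342  2:430  3:2646  4:637  5:3298  6:2935  7:1844
  8:1113  9:1673  10:1674  11:403  12:833  13:3479  14:503  15:188
  16:3123  17:1354  18:2467  19:527  20:2201  21:2604  22:3437  23:3303
  24:193  25:381  26:3504  27:1245  28:99  29:626  30:2827  31:1818
  32:1642  33:1332  34:1525  35:1906  36:1797  37:3042  38:3141  39:154
  40:2981  41:1186  42:2828  43:547  44:2072  45:365  46:2162  47:1591
  48:1119  49:1273  50:641  51:1827  52:1042  53:1589  54:48  55:413
  56:2575  57:553  58:1672  59:2945  60:3586
Giant step factor: 2342^(-61) ≡ 3057 (mod 3613).
Scan 241·3057^i mod 3613 for i = 0, 1, …:
  i=0: 241   i=1: 3298
Match at i=1, j=5: x = 1·61 + 5 = 66.

66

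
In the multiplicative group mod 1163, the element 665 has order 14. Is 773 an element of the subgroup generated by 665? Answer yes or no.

⟨665⟩ has order 14; its elements mod 1163 are {1, 44, 185, 253, 285, 390, 498, 665, 773, 878, 910, 978, 1119, 1162}.
773 is in this set.

yes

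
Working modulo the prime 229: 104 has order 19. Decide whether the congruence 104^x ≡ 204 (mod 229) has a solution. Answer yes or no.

no

204 ∈ ⟨104⟩ iff 204^19 ≡ 1 (mod 229), since |⟨104⟩| = 19.
204^19 mod 229 = 95.
Since 95 ≠ 1, 204 does not lie in the subgroup.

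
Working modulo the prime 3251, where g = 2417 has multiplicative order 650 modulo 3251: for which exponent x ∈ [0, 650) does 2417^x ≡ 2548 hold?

Baby-step giant-step with m = ceil(sqrt(650)) = 26.
Baby table (2417^j mod 3251 for j=0..25):
  0:1  1:2417  2:3093  3:1732  4:2207  5:2679  6:2402  7:2599
  8:851  9:2235  10:2084  11:1229  12:2330  13:878  14:2474  15:1069
  16:2479  17:150  18:1689  19:2308  20:2971  21:2699  22:1977  23:2690
  24:2981  25:861
Giant step factor: 2417^(-26) ≡ 2514 (mod 3251).
Scan 2548·2514^i mod 3251 for i = 0, 1, …:
  i=0: 2548   i=1: 1202   i=2: 1649   i=3: 561
  i=4: 2671   i=5: 1579   i=6: 135   i=7: 1286
  i=8: 1510   i=9: 2223     …   i=15: 1594
  i=16: 2084
Match at i=16, j=10: x = 16·26 + 10 = 426.

426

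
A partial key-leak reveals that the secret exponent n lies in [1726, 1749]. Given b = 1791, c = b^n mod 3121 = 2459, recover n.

1743

Compute 1791^1726 mod 3121 = 1273, then multiply by 1791 repeatedly:
  1791^1726=1273  1791^1727=1613  1791^1728=1958  1791^1729=1895  1791^1730=1418
  1791^1731=2265  1791^1732=2436  1791^1733=2839  1791^1734=540  1791^1735=2751
  1791^1736=2103  1791^1737=2547  1791^1738=1896  1791^1739=88  1791^1740=1558
  1791^1741=204  1791^1742=207  1791^1743=2459
Found 2459 at exponent 1743.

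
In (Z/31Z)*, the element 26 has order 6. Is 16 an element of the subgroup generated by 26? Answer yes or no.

no

⟨26⟩ has order 6; its elements mod 31 are {1, 5, 6, 25, 26, 30}.
16 is not in this set.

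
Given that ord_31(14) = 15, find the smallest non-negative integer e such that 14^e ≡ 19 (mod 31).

7

Successive powers of 14 modulo 31:
  14^0=1  14^1=14  14^2=10  14^3=16  14^4=7  14^5=5
  14^6=8  14^7=19
So 14^7 ≡ 19 (mod 31), giving e = 7.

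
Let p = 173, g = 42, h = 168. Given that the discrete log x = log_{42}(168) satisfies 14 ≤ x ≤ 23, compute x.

15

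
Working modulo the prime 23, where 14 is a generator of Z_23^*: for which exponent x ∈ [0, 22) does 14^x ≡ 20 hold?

Successive powers of 14 modulo 23:
  14^0=1  14^1=14  14^2=12  14^3=7  14^4=6  14^5=15
  14^6=3  14^7=19  14^8=13  14^9=21  14^10=18  14^11=22
  14^12=9  14^13=11  14^14=16  14^15=17  14^16=8  14^17=20
So 14^17 ≡ 20 (mod 23), giving x = 17.

17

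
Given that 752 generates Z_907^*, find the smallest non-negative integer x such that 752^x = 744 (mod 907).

327

Baby-step giant-step with m = ceil(sqrt(906)) = 31.
Baby table (752^j mod 907 for j=0..30):
  0:1  1:752  2:443  3:267  4:337  5:371  6:543  7:186
  8:194  9:768  10:684  11:99  12:74  13:321  14:130  15:711
  16:449  17:244  18:274  19:159  20:751  21:598  22:731  23:70
  24:34  25:172  26:550  27:8  28:574  29:823  30:322
Giant step factor: 752^(-31) ≡ 653 (mod 907).
Scan 744·653^i mod 907 for i = 0, 1, …:
  i=0: 744   i=1: 587   i=2: 557   i=3: 14
  i=4: 72   i=5: 759   i=6: 405   i=7: 528
  i=8: 124   i=9: 249   i=10: 244
Match at i=10, j=17: x = 10·31 + 17 = 327.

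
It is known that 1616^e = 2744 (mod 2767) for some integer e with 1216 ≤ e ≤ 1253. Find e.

Compute 1616^1216 mod 2767 = 1624, then multiply by 1616 repeatedly:
  1616^1216=1624  1616^1217=1268  1616^1218=1508  1616^1219=1968  1616^1220=1005
  1616^1221=2618  1616^1222=2712  1616^1223=2431  1616^1224=2123  1616^1225=2455
  1616^1226=2169  1616^1227=2082  1616^1228=2607  1616^1229=1538  1616^1230=642
  1616^1231=2614  1616^1232=1782  1616^1233=2032  1616^1234=2050  1616^1235=701
  1616^1236=1113  1616^1237=58  1616^1238=2417  1616^1239=1635  1616^1240=2442
  1616^1241=530  1616^1242=1477  1616^1243=1678  1616^1244=2755  1616^1245=2744
Found 2744 at exponent 1245.

1245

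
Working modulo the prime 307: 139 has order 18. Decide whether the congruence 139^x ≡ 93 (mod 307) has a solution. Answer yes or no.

⟨139⟩ has order 18; its elements mod 307 are {1, 17, 18, 20, 33, 46, 53, 93, 139, 168, 214, 254, 261, 274, 287, 289, 290, 306}.
93 is in this set.

yes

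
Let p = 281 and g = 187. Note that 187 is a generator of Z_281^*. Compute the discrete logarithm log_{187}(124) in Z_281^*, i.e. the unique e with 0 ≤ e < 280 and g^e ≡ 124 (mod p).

90

Baby-step giant-step with m = ceil(sqrt(280)) = 17.
Baby table (187^j mod 281 for j=0..16):
  0:1  1:187  2:125  3:52  4:170  5:37  6:175  7:129
  8:238  9:108  10:245  11:12  12:277  13:95  14:62  15:73
  16:163
Giant step factor: 187^(-17) ≡ 131 (mod 281).
Scan 124·131^i mod 281 for i = 0, 1, …:
  i=0: 124   i=1: 227   i=2: 232   i=3: 44
  i=4: 144   i=5: 37
Match at i=5, j=5: e = 5·17 + 5 = 90.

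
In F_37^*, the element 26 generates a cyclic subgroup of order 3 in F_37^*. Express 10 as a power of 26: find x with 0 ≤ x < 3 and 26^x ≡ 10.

Successive powers of 26 modulo 37:
  26^0=1  26^1=26  26^2=10
So 26^2 ≡ 10 (mod 37), giving x = 2.

2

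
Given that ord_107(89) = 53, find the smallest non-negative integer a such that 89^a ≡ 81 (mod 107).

8

Baby-step giant-step with m = ceil(sqrt(53)) = 8.
Baby table (89^j mod 107 for j=0..7):
  0:1  1:89  2:3  3:53  4:9  5:52  6:27  7:49
Giant step factor: 89^(-8) ≡ 37 (mod 107).
Scan 81·37^i mod 107 for i = 0, 1, …:
  i=0: 81   i=1: 1
Match at i=1, j=0: a = 1·8 + 0 = 8.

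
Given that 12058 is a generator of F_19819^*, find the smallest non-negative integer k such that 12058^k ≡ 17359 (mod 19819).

12102

Baby-step giant-step with m = ceil(sqrt(19818)) = 141.
Baby table (12058^j mod 19819 for j=0..140):
  0:1  1:12058  2:3180  3:14494  4:4710  5:11745  6:14455  7:10104
  8:6639  9:4121  10:4785  11:4421  12:15127  13:7109  14:3147  15:12960
  16:18684  17:9099  18:17577  19:18899  20:5280  21:7612  22:3707  23:7161
  24:15774  25:19768  26:19250  27:16191  28:13928  29:17437  30:15394  31:15917
  32:19809  33:18153  34:7838  35:13612  36:12357  37:1464  38:14002  39:17874
  40:12886  41:18247  42:11607  43:15247  44:7282  45:8186  46:8168  47:9133
  48:11350  49:8105  50:2601  51:9200  52:6657  53:3156  54:2568  55:7666
  56:812  57:510  58:5690  59:16461  60:19272  61:4001  62:4612  63:19201
  64:100  65:16660  66:896  67:2613  68:15163  69:5179  70:18532  71:19450
  72:9873  73:15720  74:2844  75:6082  76:6456  77:17235  78:17415  79:7765
  80:5414  81:18045  82:13628  83:7095  84:12706  85:8078  86:13958  87:2616
  88:11699  89:14719  90:2557  91:13761  92:5470  93:19447  94:13337  95:6180
  96:18819  97:11771  98:10859  99:13508  100:6922  101:7667  102:12870  103:3690
  104:365  105:1352  106:11198  107:18456  108:14716  109:6021  110:4221  111:1626
  112:5317  113:17740  114:2453  115:8326  116:11673  117:18315  118:18972  119:13478
  120:1924  121:11362  122:14068  123:1123  124:4757  125:3720  126:5363  127:17476
  128:10000  129:1204  130:10324  131:3653  132:10056  133:2606  134:10033  135:2738
  136:16169  137:6299  138:6934  139:13630  140:11392
Giant step factor: 12058^(-141) ≡ 658 (mod 19819).
Scan 17359·658^i mod 19819 for i = 0, 1, …:
  i=0: 17359   i=1: 6478   i=2: 1439   i=3: 15369
  i=4: 5112   i=5: 14285   i=6: 5324   i=7: 15048
  i=8: 11903   i=9: 3669     …   i=84: 2829
  i=85: 18315
Match at i=85, j=117: k = 85·141 + 117 = 12102.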